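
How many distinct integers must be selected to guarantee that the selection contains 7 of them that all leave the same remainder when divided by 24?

The 24 residue classes mod 24 are the pigeonholes.
With 144 integers one could put 6 in each residue class and have no class reach 7.
The 145th integer pushes some class to 7, so 24·6 + 1 = 145.

145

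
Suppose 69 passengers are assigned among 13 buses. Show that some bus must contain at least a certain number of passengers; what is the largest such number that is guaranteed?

6

Pigeonhole: the 13 buses are the holes and the 69 passengers are the pigeons.
If every bus held at most 5 passengers, the total would be at most 13 × 5 = 65, which is less than 69.
So some bus holds at least ⌈69/13⌉ = 6 passengers.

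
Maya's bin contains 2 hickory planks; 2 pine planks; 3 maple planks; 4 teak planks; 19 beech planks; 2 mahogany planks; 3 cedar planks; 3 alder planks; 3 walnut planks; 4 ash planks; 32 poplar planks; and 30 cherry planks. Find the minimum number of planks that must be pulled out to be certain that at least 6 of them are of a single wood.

42

By pigeonhole, put each drawn plank into a box by wood. The largest draw with every box below 6 takes min(count, 5) from each wood; woods with fewer than 5 contribute all they have.
Σ min(cᵢ, 5) = 2 + 2 + 3 + 4 + 5 + 2 + 3 + 3 + 3 + 4 + 5 + 5 = 41.
Draw number 41 + 1 = 42 must push one box to 6.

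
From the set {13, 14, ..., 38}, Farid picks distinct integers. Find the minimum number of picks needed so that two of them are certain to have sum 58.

A set avoiding the sum 58 can contain at most one of each pair {x, 58−x}, plus the 8 elements whose complement lies outside the range or equal to its own complement.
The integers 13, …, 29 (17 of them) are such a set: any two sum to at least 13+14 = 27 and at most 28+29 = 57 < 58.
By pigeonhole, any 18th integer completes one of the 9 pairs, so 18 choices force a sum of 58.

18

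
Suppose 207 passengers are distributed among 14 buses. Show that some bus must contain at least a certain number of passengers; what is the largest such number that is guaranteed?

By the pigeonhole principle, the 14 buses are the holes and the 207 passengers are the pigeons.
If every bus held at most 14 passengers, the total would be at most 14 × 14 = 196, which is less than 207.
So some bus holds at least ⌈207/14⌉ = 15 passengers.

15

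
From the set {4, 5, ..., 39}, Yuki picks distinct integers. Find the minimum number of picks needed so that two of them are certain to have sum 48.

22

A set avoiding the sum 48 can contain at most one of each pair {x, 48−x}, plus the 6 elements whose complement lies outside the range or equal to its own complement.
The integers 4, …, 24 (21 of them) are such a set: any two sum to at least 4+5 = 9 and at most 23+24 = 47 < 48.
Any 22nd integer completes one of the 15 pairs, so 22 choices force a sum of 48.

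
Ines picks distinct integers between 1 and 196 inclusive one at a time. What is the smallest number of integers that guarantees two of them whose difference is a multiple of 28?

29

Integers whose pairwise differences are multiples of 28 are exactly those sharing a remainder mod 28. By pigeonhole, the 28 residue classes mod 28 are the pigeonholes.
With 28 integers one could put 1 in each residue class and have no class reach 2.
The 29th integer pushes some class to 2, so 28·1 + 1 = 29.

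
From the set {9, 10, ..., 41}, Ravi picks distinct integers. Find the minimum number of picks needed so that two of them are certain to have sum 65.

25

Two chosen integers sum to 65 exactly when both halves of some pair {x, 65−x} with 24 ≤ x ≤ 65−x ≤ 41 are chosen — 9 such pairs.
The remaining 15 elements (those with no distinct partner in range) can never complete a 65-sum, so the worst case takes all of them and one from each pair: 15 + 9 = 24.
The 25th integer has to be the second member of some pair, so 24 + 1 = 25.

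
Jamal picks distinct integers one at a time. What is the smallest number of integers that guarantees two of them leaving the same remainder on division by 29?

30

By pigeonhole, the 29 residue classes mod 29 are the pigeonholes.
With 29 integers one could put 1 in each residue class and have no class reach 2.
The 30th integer pushes some class to 2, so 29·1 + 1 = 30.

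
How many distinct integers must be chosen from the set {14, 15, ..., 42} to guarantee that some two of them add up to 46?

21

Group the elements by complementary pair {x, 46−x}: {14,32}, {15,31}, {16,30}, …, giving 9 two-element pairs, the single value 23 (it cannot pair with itself since the integers are distinct), and 10 integers whose partner 46−x falls outside [14,42].
By the pigeonhole principle, treating each of those 20 groups as a pigeonhole, one can pick one integer per group — 20 integers — with no two summing to 46.
The 21st integer lands in an occupied pair, forcing a sum of 46.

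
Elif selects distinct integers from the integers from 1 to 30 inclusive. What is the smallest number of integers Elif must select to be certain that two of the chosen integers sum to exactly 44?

Group the elements by complementary pair {x, 44−x}: {14,30}, {15,29}, {16,28}, …, giving 8 two-element pairs, the single value 22 (it cannot pair with itself since the integers are distinct), and 13 integers whose partner 44−x falls outside [1,30].
By pigeonhole, treating each of those 22 groups as a pigeonhole, one can pick one integer per group — 22 integers — with no two summing to 44.
The 23rd integer lands in an occupied pair, forcing a sum of 44.

23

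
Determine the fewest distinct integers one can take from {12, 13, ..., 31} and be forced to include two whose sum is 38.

14

Group the elements by complementary pair {x, 38−x}: {12,26}, {13,25}, {14,24}, …, giving 7 two-element pairs; the single value 19 (it cannot pair with itself since the integers are distinct); and 5 integers whose partner 38−x falls outside [12,31].
Pigeonhole: treating each of those 13 groups as a pigeonhole, one can pick one integer per group — 13 integers — with no two summing to 38.
The 14th integer lands in an occupied pair, forcing a sum of 38.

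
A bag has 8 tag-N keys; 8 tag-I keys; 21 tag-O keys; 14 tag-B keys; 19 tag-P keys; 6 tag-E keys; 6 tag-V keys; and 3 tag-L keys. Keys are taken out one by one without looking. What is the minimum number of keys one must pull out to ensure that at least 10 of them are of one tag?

59

Put each drawn key into a box by tag. The largest draw with every box below 10 takes min(count, 9) from each tag; tags with fewer than 9 contribute all they have.
Σ min(cᵢ, 9) = 8 + 8 + 9 + 9 + 9 + 6 + 6 + 3 = 58.
Draw number 58 + 1 = 59 must push one box to 10.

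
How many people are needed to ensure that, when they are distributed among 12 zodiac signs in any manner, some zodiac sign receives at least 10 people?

109

With 108 people one could put exactly 9 in each of the 12 zodiac signs, and no zodiac sign would reach 10.
One more person must land in a zodiac sign that already has 9, giving it 10.
So 12 × 9 + 1 = 109 people are required.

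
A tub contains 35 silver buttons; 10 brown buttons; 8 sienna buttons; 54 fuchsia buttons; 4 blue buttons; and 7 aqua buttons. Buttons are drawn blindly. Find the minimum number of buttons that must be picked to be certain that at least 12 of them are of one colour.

52

By pigeonhole, the 6 colours are the holes; the buttons drawn are the pigeons.
To avoid 12 of any one colour, the worst case takes at most 11 of each colour, or every button of a colour that has fewer than 11.
That gives 11 + 10 + 8 + 11 + 4 + 7 = 51 buttons with no colour reaching 12.
The next button forces some colour to 12, so 51 + 1 = 52.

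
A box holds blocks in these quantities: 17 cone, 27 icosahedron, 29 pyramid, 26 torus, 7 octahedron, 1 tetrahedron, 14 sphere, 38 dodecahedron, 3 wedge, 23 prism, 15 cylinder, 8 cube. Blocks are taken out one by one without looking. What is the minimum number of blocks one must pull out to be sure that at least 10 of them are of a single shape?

An adversary could hand out at most 9 blocks per shape (4 shapes run out sooner): 9 + 9 + 9 + 9 + 7 + 1 + 9 + 9 + 3 + 9 + 9 + 8 = 91 blocks and still no shape has 10.
One more block lands in a shape already at 9, so 92 draws are enough and 91 are not.

92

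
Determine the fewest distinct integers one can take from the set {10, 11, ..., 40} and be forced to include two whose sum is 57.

20

A set avoiding the sum 57 can contain at most one of each pair {x, 57−x}, plus the 7 elements whose complement lies outside the range.
The integers 10, …, 28 (19 of them) are such a set: any two sum to at least 10+11 = 21 and at most 27+28 = 55 < 57.
Any 20th integer completes one of the 12 pairs, so 20 choices force a sum of 57.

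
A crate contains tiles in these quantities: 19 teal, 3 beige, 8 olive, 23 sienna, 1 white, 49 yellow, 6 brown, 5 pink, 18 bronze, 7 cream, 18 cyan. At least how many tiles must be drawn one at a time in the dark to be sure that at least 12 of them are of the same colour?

An adversary could hand out at most 11 tiles per colour (6 colours run out sooner): 11 + 3 + 8 + 11 + 1 + 11 + 6 + 5 + 11 + 7 + 11 = 85 tiles and still no colour has 12.
By the pigeonhole principle, one more tile lands in a colour already at 11, so 86 draws are enough and 85 are not.

86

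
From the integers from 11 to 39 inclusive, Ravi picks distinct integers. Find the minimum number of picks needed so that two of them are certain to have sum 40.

21

Two chosen integers sum to 40 exactly when both halves of some pair {x, 40−x} with 11 ≤ x ≤ 40−x ≤ 29 are chosen — 9 such pairs.
The remaining 11 elements (those with no distinct partner in range) can never complete a 40-sum, so the worst case takes all of them and one from each pair: 11 + 9 = 20.
The 21st integer has to be the second member of some pair, so 20 + 1 = 21.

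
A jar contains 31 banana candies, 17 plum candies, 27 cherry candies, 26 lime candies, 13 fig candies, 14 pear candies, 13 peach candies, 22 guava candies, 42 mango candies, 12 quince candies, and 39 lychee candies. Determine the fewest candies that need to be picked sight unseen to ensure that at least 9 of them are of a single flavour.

89

By pigeonhole, the 11 flavours are the holes; the candies drawn are the pigeons.
To avoid 9 of any one flavour, the worst case takes at most 8 of each flavour.
That gives 8 + 8 + 8 + 8 + 8 + 8 + 8 + 8 + 8 + 8 + 8 = 88 candies with no flavour reaching 9.
The next candy forces some flavour to 9, so 88 + 1 = 89.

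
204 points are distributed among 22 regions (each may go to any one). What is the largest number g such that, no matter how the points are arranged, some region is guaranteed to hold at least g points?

10

Pigeonhole: the 22 regions are the holes and the 204 points are the pigeons.
If every region held at most 9 points, the total would be at most 22 × 9 = 198, which is less than 204.
So some region holds at least ⌈204/22⌉ = 10 points.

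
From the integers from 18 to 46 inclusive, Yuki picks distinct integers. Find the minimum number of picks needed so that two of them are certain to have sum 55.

20

A set avoiding the sum 55 can contain at most one of each pair {x, 55−x}, plus the 9 elements whose complement lies outside the range.
The integers 28, …, 46 (19 of them) are such a set: any two sum to at least 28+29 = 57 > 55.
By the pigeonhole principle, any 20th integer completes one of the 10 pairs, so 20 choices force a sum of 55.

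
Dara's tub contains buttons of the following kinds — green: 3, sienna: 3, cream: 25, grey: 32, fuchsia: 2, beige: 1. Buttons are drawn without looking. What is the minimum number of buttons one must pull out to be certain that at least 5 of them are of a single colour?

By pigeonhole, the 6 colours are the holes; the buttons drawn are the pigeons.
To avoid 5 of any one colour, the worst case takes at most 4 of each colour, or every button of a colour that has fewer than 4.
That gives 3 + 3 + 4 + 4 + 2 + 1 = 17 buttons with no colour reaching 5.
The next button forces some colour to 5, so 17 + 1 = 18.

18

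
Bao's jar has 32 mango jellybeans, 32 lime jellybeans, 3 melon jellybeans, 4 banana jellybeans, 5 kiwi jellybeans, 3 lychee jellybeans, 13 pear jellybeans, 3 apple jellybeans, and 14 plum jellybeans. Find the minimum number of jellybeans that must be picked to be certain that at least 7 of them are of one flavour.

43

An adversary could hand out at most 6 jellybeans per flavour (5 flavours run out sooner): 6 + 6 + 3 + 4 + 5 + 3 + 6 + 3 + 6 = 42 jellybeans and still no flavour has 7.
One more jellybean lands in a flavour already at 6, so 43 draws are enough and 42 are not.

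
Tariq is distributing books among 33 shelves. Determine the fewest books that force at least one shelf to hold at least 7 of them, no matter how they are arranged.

With 198 books one could put exactly 6 in each of the 33 shelves, and no shelf would reach 7.
One more book must land in a shelf that already has 6, giving it 7.
So 33 × 6 + 1 = 199 books are required.

199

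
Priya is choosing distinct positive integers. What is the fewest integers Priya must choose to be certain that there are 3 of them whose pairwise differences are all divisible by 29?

59

Integers whose pairwise differences are multiples of 29 are exactly those sharing a remainder mod 29. Pigeonhole: the 29 residue classes mod 29 are the pigeonholes.
With 58 integers one could put 2 in each residue class and have no class reach 3.
The 59th integer pushes some class to 3, so 29·2 + 1 = 59.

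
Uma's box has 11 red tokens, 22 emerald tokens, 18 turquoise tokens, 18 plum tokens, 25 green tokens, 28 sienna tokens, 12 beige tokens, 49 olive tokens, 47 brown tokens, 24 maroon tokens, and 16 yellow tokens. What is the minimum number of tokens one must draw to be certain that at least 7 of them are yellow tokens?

In the worst case for collecting yellow tokens, every non-yellow token comes out first.
There are 11 + 22 + 18 + 18 + 25 + 28 + 12 + 49 + 47 + 24 = 254 non-yellow tokens altogether.
After those, each further token must be yellow, so 254 + 7 = 261 draws guarantee 7 yellow tokens.

261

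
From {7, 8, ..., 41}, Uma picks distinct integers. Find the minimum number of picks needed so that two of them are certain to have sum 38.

Group the elements by complementary pair {x, 38−x}: {7,31}, {8,30}, {9,29}, …, giving 12 two-element pairs, the single value 19 (it cannot pair with itself since the integers are distinct), and 10 integers whose partner 38−x falls outside [7,41].
Pigeonhole: treating each of those 23 groups as a pigeonhole, one can pick one integer per group — 23 integers — with no two summing to 38.
The 24th integer lands in an occupied pair, forcing a sum of 38.

24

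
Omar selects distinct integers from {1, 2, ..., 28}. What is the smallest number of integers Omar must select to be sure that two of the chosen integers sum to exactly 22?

19

Group the elements by complementary pair {x, 22−x}: {1,21}, {2,20}, {3,19}, …, giving 10 two-element pairs, the single value 11 (it cannot pair with itself since the integers are distinct), and 7 integers whose partner 22−x falls outside [1,28].
Treating each of those 18 groups as a pigeonhole, one can pick one integer per group — 18 integers — with no two summing to 22.
The 19th integer lands in an occupied pair, forcing a sum of 22.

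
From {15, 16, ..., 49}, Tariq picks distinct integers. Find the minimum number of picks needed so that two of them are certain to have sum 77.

Two chosen integers sum to 77 exactly when both halves of some pair {x, 77−x} with 28 ≤ x ≤ 77−x ≤ 49 are chosen — 11 such pairs.
The remaining 13 elements (those with no distinct partner in range) can never complete a 77-sum, so the worst case takes all of them and one from each pair: 13 + 11 = 24.
Pigeonhole: the 25th integer has to be the second member of some pair, so 24 + 1 = 25.

25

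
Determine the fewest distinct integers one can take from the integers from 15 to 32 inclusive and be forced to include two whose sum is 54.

14

Two chosen integers sum to 54 exactly when both halves of some pair {x, 54−x} with 22 ≤ x ≤ 54−x ≤ 32 are chosen — 5 such pairs.
The remaining 8 elements (those with no distinct partner in range) can never complete a 54-sum, so the worst case takes all of them and one from each pair: 8 + 5 = 13.
By pigeonhole, the 14th integer has to be the second member of some pair, so 13 + 1 = 14.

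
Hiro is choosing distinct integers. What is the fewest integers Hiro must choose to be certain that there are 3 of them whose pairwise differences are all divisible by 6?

Integers whose pairwise differences are multiples of 6 are exactly those sharing a remainder mod 6. The 6 residue classes mod 6 are the pigeonholes.
With 12 integers one could put 2 in each residue class and have no class reach 3.
The 13th integer pushes some class to 3, so 6·2 + 1 = 13.

13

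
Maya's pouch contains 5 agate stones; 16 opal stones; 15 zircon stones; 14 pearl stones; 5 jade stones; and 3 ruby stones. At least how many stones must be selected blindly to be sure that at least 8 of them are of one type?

35

By pigeonhole, put each drawn stone into a box by type. The largest draw with every box below 8 takes min(count, 7) from each type; types with fewer than 7 contribute all they have.
Σ min(cᵢ, 7) = 5 + 7 + 7 + 7 + 5 + 3 = 34.
Draw number 34 + 1 = 35 must push one box to 8.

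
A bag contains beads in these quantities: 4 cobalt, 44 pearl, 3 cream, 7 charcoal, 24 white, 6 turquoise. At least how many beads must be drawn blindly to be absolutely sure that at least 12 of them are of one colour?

43

An adversary could hand out at most 11 beads per colour (4 colours run out sooner): 4 + 11 + 3 + 7 + 11 + 6 = 42 beads and still no colour has 12.
By the pigeonhole principle, one more bead lands in a colour already at 11, so 43 draws are enough and 42 are not.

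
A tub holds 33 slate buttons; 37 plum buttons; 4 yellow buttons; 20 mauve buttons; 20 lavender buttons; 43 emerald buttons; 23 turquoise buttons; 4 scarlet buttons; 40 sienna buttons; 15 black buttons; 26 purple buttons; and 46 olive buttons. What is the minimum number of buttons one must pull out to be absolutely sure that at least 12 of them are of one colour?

An adversary could hand out at most 11 buttons per colour (yellow, scarlet run out sooner): 11 + 11 + 4 + 11 + 11 + 11 + 11 + 4 + 11 + 11 + 11 + 11 = 118 buttons and still no colour has 12.
One more button lands in a colour already at 11, so 119 draws are enough and 118 are not.

119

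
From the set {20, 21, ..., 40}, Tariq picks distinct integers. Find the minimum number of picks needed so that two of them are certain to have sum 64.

Group the elements by complementary pair {x, 64−x}: {24,40}, {25,39}, {26,38}, …, giving 8 two-element pairs, the single value 32 (it cannot pair with itself since the integers are distinct), and 4 integers whose partner 64−x falls outside [20,40].
Treating each of those 13 groups as a pigeonhole, one can pick one integer per group — 13 integers — with no two summing to 64.
The 14th integer lands in an occupied pair, forcing a sum of 64.

14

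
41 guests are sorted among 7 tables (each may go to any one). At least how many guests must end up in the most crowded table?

By pigeonhole, the 7 tables are the holes and the 41 guests are the pigeons.
If every table held at most 5 guests, the total would be at most 7 × 5 = 35, which is less than 41.
So some table holds at least ⌈41/7⌉ = 6 guests.

6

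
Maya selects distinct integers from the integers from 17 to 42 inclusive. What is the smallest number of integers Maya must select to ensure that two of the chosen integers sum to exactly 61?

A set avoiding the sum 61 can contain at most one of each pair {x, 61−x}, plus the 2 elements whose complement lies outside the range.
The integers 17, …, 30 (14 of them) are such a set: any two sum to at least 17+18 = 35 and at most 29+30 = 59 < 61.
Any 15th integer completes one of the 12 pairs, so 15 choices force a sum of 61.

15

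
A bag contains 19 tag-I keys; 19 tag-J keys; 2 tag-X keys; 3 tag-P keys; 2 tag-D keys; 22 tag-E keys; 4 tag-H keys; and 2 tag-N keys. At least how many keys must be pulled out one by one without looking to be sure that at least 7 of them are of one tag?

By pigeonhole, the 8 tags are the holes; the keys drawn are the pigeons.
To avoid 7 of any one tag, the worst case takes at most 6 of each tag, or every key of a tag that has fewer than 6.
That gives 6 + 6 + 2 + 3 + 2 + 6 + 4 + 2 = 31 keys with no tag reaching 7.
The next key forces some tag to 7, so 31 + 1 = 32.

32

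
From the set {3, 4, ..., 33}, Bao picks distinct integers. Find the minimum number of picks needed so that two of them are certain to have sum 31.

A set avoiding the sum 31 can contain at most one of each pair {x, 31−x}, plus the 5 elements whose complement lies outside the range.
The integers 16, …, 33 (18 of them) are such a set: any two sum to at least 16+17 = 33 > 31.
Any 19th integer completes one of the 13 pairs, so 19 choices force a sum of 31.

19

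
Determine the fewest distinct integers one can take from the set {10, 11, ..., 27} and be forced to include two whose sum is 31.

13

Two chosen integers sum to 31 exactly when both halves of some pair {x, 31−x} with 10 ≤ x ≤ 31−x ≤ 21 are chosen — 6 such pairs.
The remaining 6 elements (those with no distinct partner in range) can never complete a 31-sum, so the worst case takes all of them and one from each pair: 6 + 6 = 12.
By the pigeonhole principle, the 13th integer has to be the second member of some pair, so 12 + 1 = 13.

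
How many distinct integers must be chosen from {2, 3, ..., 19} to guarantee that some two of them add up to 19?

11

Group the elements by complementary pair {x, 19−x}: {2,17}, {3,16}, {4,15}, …, giving 8 two-element pairs and 2 integers whose partner 19−x falls outside [2,19].
By the pigeonhole principle, treating each of those 10 groups as a pigeonhole, one can pick one integer per group — 10 integers — with no two summing to 19.
The 11th integer lands in an occupied pair, forcing a sum of 19.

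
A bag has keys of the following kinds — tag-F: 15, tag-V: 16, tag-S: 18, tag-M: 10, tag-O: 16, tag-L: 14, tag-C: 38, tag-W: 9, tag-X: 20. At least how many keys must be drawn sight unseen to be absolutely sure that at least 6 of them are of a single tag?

Put each drawn key into a box by tag. The largest draw with every box below 6 takes min(count, 5) from each tag.
Σ min(cᵢ, 5) = 5 + 5 + 5 + 5 + 5 + 5 + 5 + 5 + 5 = 45.
Draw number 45 + 1 = 46 must push one box to 6.

46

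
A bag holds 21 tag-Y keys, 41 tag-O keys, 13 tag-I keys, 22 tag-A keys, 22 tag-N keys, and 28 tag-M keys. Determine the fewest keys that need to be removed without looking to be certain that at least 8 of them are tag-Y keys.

In the worst case for collecting tag-Y keys, every non-tag-Y key comes out first.
There are 41 + 13 + 22 + 22 + 28 = 126 non-tag-Y keys altogether.
After those, each further key must be tag-Y, so 126 + 8 = 134 draws guarantee 8 tag-Y keys.

134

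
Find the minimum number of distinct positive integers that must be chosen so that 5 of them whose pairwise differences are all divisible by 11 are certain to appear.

45

Integers whose pairwise differences are multiples of 11 are exactly those sharing a remainder mod 11. Pigeonhole: the 11 residue classes mod 11 are the pigeonholes.
With 44 integers one could put 4 in each residue class and have no class reach 5.
The 45th integer pushes some class to 5, so 11·4 + 1 = 45.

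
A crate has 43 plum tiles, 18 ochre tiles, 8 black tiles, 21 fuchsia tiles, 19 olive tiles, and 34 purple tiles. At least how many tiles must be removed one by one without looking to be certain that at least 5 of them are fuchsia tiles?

127

In the worst case for collecting fuchsia tiles, every non-fuchsia tile comes out first.
There are 43 + 18 + 8 + 19 + 34 = 122 non-fuchsia tiles altogether.
After those, each further tile must be fuchsia, so 122 + 5 = 127 draws guarantee 5 fuchsia tiles.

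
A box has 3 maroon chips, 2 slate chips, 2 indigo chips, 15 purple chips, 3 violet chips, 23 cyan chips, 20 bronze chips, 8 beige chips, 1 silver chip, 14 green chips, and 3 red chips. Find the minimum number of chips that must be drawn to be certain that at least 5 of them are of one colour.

35

Put each drawn chip into a box by colour. The largest draw with every box below 5 takes min(count, 4) from each colour; colours with fewer than 4 contribute all they have.
Σ min(cᵢ, 4) = 3 + 2 + 2 + 4 + 3 + 4 + 4 + 4 + 1 + 4 + 3 = 34.
Draw number 34 + 1 = 35 must push one box to 5.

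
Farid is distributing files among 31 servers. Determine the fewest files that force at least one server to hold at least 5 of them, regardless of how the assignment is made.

With 124 files one could put exactly 4 in each of the 31 servers, and no server would reach 5.
One more file must land in a server that already has 4, giving it 5.
So 31 × 4 + 1 = 125 files are required.

125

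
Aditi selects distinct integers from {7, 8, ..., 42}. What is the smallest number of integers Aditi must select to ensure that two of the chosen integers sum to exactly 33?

Two chosen integers sum to 33 exactly when both halves of some pair {x, 33−x} with 7 ≤ x ≤ 33−x ≤ 26 are chosen — 10 such pairs.
The remaining 16 elements (those with no distinct partner in range) can never complete a 33-sum, so the worst case takes all of them and one from each pair: 16 + 10 = 26.
The 27th integer has to be the second member of some pair, so 26 + 1 = 27.

27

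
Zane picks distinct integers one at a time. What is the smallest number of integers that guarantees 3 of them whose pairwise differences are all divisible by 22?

Integers whose pairwise differences are multiples of 22 are exactly those sharing a remainder mod 22. By the pigeonhole principle, the 22 residue classes mod 22 are the pigeonholes.
With 44 integers one could put 2 in each residue class and have no class reach 3.
The 45th integer pushes some class to 3, so 22·2 + 1 = 45.

45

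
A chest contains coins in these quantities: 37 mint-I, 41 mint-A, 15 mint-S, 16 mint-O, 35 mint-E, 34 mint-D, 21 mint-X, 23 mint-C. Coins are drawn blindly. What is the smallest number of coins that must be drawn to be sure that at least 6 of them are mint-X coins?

In the worst case for collecting mint-X coins, every non-mint-X coin comes out first.
There are 37 + 41 + 15 + 16 + 35 + 34 + 23 = 201 non-mint-X coins altogether.
After those, each further coin must be mint-X, so 201 + 6 = 207 draws guarantee 6 mint-X coins.

207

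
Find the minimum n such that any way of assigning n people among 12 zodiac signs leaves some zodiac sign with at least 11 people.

With 120 people one could put exactly 10 in each of the 12 zodiac signs, and no zodiac sign would reach 11.
By pigeonhole, one more person must land in a zodiac sign that already has 10, giving it 11.
So 12 × 10 + 1 = 121 people are required.

121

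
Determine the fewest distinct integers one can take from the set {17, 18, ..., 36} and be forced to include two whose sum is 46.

Two chosen integers sum to 46 exactly when both halves of some pair {x, 46−x} with 17 ≤ x ≤ 46−x ≤ 29 are chosen — 6 such pairs.
The remaining 8 elements (those with no distinct partner in range) can never complete a 46-sum, so the worst case takes all of them and one from each pair: 8 + 6 = 14.
The 15th integer has to be the second member of some pair, so 14 + 1 = 15.

15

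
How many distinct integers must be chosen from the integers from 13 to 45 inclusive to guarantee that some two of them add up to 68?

23

Group the elements by complementary pair {x, 68−x}: {23,45}, {24,44}, {25,43}, …, giving 11 two-element pairs, the single value 34 (it cannot pair with itself since the integers are distinct), and 10 integers whose partner 68−x falls outside [13,45].
Treating each of those 22 groups as a pigeonhole, one can pick one integer per group — 22 integers — with no two summing to 68.
The 23rd integer lands in an occupied pair, forcing a sum of 68.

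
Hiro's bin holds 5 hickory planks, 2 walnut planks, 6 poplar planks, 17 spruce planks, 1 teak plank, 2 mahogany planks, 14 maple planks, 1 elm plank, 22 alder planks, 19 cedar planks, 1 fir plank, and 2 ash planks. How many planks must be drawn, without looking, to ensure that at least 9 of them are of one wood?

Pigeonhole: the 12 woods are the holes; the planks drawn are the pigeons.
To avoid 9 of any one wood, the worst case takes at most 8 of each wood, or every plank of a wood that has fewer than 8.
That gives 5 + 2 + 6 + 8 + 1 + 2 + 8 + 1 + 8 + 8 + 1 + 2 = 52 planks with no wood reaching 9.
The next plank forces some wood to 9, so 52 + 1 = 53.

53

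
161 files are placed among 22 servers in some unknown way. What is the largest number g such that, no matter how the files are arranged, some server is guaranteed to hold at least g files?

8

Pigeonhole: the 22 servers are the holes and the 161 files are the pigeons.
If every server held at most 7 files, the total would be at most 22 × 7 = 154, which is less than 161.
So some server holds at least ⌈161/22⌉ = 8 files.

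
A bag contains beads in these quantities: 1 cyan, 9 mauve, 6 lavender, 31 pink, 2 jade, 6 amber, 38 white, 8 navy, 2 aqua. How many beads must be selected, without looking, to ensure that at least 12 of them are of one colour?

By the pigeonhole principle, the 9 colours are the holes; the beads drawn are the pigeons.
To avoid 12 of any one colour, the worst case takes at most 11 of each colour, or every bead of a colour that has fewer than 11.
That gives 1 + 9 + 6 + 11 + 2 + 6 + 11 + 8 + 2 = 56 beads with no colour reaching 12.
The next bead forces some colour to 12, so 56 + 1 = 57.

57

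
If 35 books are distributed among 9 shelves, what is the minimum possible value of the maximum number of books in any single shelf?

By pigeonhole, the 9 shelves are the holes and the 35 books are the pigeons.
If every shelf held at most 3 books, the total would be at most 9 × 3 = 27, which is less than 35.
So some shelf holds at least ⌈35/9⌉ = 4 books.

4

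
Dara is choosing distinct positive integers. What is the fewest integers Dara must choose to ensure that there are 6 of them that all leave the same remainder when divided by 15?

76

The 15 residue classes mod 15 are the pigeonholes.
With 75 integers one could put 5 in each residue class and have no class reach 6.
The 76th integer pushes some class to 6, so 15·5 + 1 = 76.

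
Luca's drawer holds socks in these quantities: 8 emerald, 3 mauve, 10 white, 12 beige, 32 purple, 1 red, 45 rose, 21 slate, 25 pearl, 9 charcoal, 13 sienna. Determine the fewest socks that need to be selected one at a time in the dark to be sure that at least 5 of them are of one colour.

Put each drawn sock into a box by colour. The largest draw with every box below 5 takes min(count, 4) from each colour; colours with fewer than 4 contribute all they have.
Σ min(cᵢ, 4) = 4 + 3 + 4 + 4 + 4 + 1 + 4 + 4 + 4 + 4 + 4 = 40.
Draw number 40 + 1 = 41 must push one box to 5.

41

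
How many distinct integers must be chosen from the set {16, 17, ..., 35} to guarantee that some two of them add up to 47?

13

Group the elements by complementary pair {x, 47−x}: {16,31}, {17,30}, {18,29}, …, giving 8 two-element pairs and 4 integers whose partner 47−x falls outside [16,35].
By pigeonhole, treating each of those 12 groups as a pigeonhole, one can pick one integer per group — 12 integers — with no two summing to 47.
The 13th integer lands in an occupied pair, forcing a sum of 47.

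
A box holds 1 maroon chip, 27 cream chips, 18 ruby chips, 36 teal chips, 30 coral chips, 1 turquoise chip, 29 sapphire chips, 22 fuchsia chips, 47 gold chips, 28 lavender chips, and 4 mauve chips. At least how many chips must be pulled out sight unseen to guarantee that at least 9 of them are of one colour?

71

By the pigeonhole principle, the 11 colours are the holes; the chips drawn are the pigeons.
To avoid 9 of any one colour, the worst case takes at most 8 of each colour, or every chip of a colour that has fewer than 8.
That gives 1 + 8 + 8 + 8 + 8 + 1 + 8 + 8 + 8 + 8 + 4 = 70 chips with no colour reaching 9.
The next chip forces some colour to 9, so 70 + 1 = 71.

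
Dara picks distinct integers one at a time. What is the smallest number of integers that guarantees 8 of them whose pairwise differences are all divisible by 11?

78

Integers whose pairwise differences are multiples of 11 are exactly those sharing a remainder mod 11. The 11 residue classes mod 11 are the pigeonholes.
With 77 integers one could put 7 in each residue class and have no class reach 8.
The 78th integer pushes some class to 8, so 11·7 + 1 = 78.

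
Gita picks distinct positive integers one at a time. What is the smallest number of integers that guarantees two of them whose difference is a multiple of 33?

34

Integers whose pairwise differences are multiples of 33 are exactly those sharing a remainder mod 33. The 33 residue classes mod 33 are the pigeonholes.
With 33 integers one could put 1 in each residue class and have no class reach 2.
The 34th integer pushes some class to 2, so 33·1 + 1 = 34.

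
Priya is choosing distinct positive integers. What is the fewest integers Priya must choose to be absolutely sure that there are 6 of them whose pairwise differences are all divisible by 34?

171

Integers whose pairwise differences are multiples of 34 are exactly those sharing a remainder mod 34. Pigeonhole: the 34 residue classes mod 34 are the pigeonholes.
With 170 integers one could put 5 in each residue class and have no class reach 6.
The 171st integer pushes some class to 6, so 34·5 + 1 = 171.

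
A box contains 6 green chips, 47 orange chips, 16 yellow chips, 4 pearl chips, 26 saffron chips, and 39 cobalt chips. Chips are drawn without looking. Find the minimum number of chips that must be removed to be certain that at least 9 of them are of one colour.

An adversary could hand out at most 8 chips per colour (green, pearl run out sooner): 6 + 8 + 8 + 4 + 8 + 8 = 42 chips and still no colour has 9.
One more chip lands in a colour already at 8, so 43 draws are enough and 42 are not.

43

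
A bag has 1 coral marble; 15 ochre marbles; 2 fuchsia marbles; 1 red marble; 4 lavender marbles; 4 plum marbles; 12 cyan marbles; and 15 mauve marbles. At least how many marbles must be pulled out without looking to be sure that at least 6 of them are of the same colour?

By the pigeonhole principle, the 8 colours are the holes; the marbles drawn are the pigeons.
To avoid 6 of any one colour, the worst case takes at most 5 of each colour, or every marble of a colour that has fewer than 5.
That gives 1 + 5 + 2 + 1 + 4 + 4 + 5 + 5 = 27 marbles with no colour reaching 6.
The next marble forces some colour to 6, so 27 + 1 = 28.

28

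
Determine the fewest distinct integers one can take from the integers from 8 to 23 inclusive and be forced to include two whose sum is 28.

Group the elements by complementary pair {x, 28−x}: {8,20}, {9,19}, {10,18}, …, giving 6 two-element pairs, the single value 14 (it cannot pair with itself since the integers are distinct), and 3 integers whose partner 28−x falls outside [8,23].
Pigeonhole: treating each of those 10 groups as a pigeonhole, one can pick one integer per group — 10 integers — with no two summing to 28.
The 11th integer lands in an occupied pair, forcing a sum of 28.

11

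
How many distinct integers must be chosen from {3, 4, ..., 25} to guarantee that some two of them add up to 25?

Group the elements by complementary pair {x, 25−x}: {3,22}, {4,21}, {5,20}, …, giving 10 two-element pairs and 3 integers whose partner 25−x falls outside [3,25].
Pigeonhole: treating each of those 13 groups as a pigeonhole, one can pick one integer per group — 13 integers — with no two summing to 25.
The 14th integer lands in an occupied pair, forcing a sum of 25.

14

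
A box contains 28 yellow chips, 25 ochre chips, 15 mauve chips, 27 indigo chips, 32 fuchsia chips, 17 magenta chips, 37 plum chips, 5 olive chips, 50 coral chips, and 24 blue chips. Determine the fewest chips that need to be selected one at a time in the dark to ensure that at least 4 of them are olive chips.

259

In the worst case for collecting olive chips, every non-olive chip comes out first.
There are 28 + 25 + 15 + 27 + 32 + 17 + 37 + 50 + 24 = 255 non-olive chips altogether.
After those, each further chip must be olive, so 255 + 4 = 259 draws guarantee 4 olive chips.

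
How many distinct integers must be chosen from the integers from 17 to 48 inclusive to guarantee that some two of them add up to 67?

Group the elements by complementary pair {x, 67−x}: {19,48}, {20,47}, {21,46}, …, giving 15 two-element pairs and 2 integers whose partner 67−x falls outside [17,48].
Pigeonhole: treating each of those 17 groups as a pigeonhole, one can pick one integer per group — 17 integers — with no two summing to 67.
The 18th integer lands in an occupied pair, forcing a sum of 67.

18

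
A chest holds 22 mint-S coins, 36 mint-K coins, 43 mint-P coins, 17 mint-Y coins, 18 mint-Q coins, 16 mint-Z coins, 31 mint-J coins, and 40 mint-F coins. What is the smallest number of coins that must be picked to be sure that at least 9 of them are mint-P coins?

In the worst case for collecting mint-P coins, every non-mint-P coin comes out first.
There are 22 + 36 + 17 + 18 + 16 + 31 + 40 = 180 non-mint-P coins altogether.
After those, each further coin must be mint-P, so 180 + 9 = 189 draws guarantee 9 mint-P coins.

189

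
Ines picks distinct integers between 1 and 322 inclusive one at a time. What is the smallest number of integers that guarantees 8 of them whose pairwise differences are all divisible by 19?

Integers whose pairwise differences are multiples of 19 are exactly those sharing a remainder mod 19. The 19 residue classes mod 19 are the pigeonholes.
With 133 integers one could put 7 in each residue class and have no class reach 8.
The 134th integer pushes some class to 8, so 19·7 + 1 = 134.

134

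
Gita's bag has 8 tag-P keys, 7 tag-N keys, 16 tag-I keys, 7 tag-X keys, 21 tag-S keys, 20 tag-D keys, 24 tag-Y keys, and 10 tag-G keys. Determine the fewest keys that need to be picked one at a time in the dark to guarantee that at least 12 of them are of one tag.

77

By pigeonhole, the 8 tags are the holes; the keys drawn are the pigeons.
To avoid 12 of any one tag, the worst case takes at most 11 of each tag, or every key of a tag that has fewer than 11.
That gives 8 + 7 + 11 + 7 + 11 + 11 + 11 + 10 = 76 keys with no tag reaching 12.
The next key forces some tag to 12, so 76 + 1 = 77.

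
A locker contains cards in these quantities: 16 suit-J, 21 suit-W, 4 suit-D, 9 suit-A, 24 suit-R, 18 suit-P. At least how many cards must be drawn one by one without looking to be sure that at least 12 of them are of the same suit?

An adversary could hand out at most 11 cards per suit (suit-D, suit-A run out sooner): 11 + 11 + 4 + 9 + 11 + 11 = 57 cards and still no suit has 12.
One more card lands in a suit already at 11, so 58 draws are enough and 57 are not.

58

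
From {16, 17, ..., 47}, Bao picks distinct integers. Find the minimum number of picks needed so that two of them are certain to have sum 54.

22

Group the elements by complementary pair {x, 54−x}: {16,38}, {17,37}, {18,36}, …, giving 11 two-element pairs, the single value 27 (it cannot pair with itself since the integers are distinct), and 9 integers whose partner 54−x falls outside [16,47].
By pigeonhole, treating each of those 21 groups as a pigeonhole, one can pick one integer per group — 21 integers — with no two summing to 54.
The 22nd integer lands in an occupied pair, forcing a sum of 54.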